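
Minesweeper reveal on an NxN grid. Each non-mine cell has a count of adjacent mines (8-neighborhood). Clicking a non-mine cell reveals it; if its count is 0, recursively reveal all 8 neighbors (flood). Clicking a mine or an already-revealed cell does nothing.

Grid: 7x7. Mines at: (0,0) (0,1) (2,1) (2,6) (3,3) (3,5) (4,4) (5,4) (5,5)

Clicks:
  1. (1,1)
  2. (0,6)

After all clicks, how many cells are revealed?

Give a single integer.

Answer: 15

Derivation:
Click 1 (1,1) count=3: revealed 1 new [(1,1)] -> total=1
Click 2 (0,6) count=0: revealed 14 new [(0,2) (0,3) (0,4) (0,5) (0,6) (1,2) (1,3) (1,4) (1,5) (1,6) (2,2) (2,3) (2,4) (2,5)] -> total=15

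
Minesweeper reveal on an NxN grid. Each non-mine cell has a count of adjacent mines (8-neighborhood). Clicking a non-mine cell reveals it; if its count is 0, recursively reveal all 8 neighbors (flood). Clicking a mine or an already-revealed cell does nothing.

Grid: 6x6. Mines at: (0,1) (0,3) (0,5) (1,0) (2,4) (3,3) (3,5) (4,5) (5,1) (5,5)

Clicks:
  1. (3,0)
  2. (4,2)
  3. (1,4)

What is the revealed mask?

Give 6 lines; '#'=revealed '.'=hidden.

Click 1 (3,0) count=0: revealed 9 new [(2,0) (2,1) (2,2) (3,0) (3,1) (3,2) (4,0) (4,1) (4,2)] -> total=9
Click 2 (4,2) count=2: revealed 0 new [(none)] -> total=9
Click 3 (1,4) count=3: revealed 1 new [(1,4)] -> total=10

Answer: ......
....#.
###...
###...
###...
......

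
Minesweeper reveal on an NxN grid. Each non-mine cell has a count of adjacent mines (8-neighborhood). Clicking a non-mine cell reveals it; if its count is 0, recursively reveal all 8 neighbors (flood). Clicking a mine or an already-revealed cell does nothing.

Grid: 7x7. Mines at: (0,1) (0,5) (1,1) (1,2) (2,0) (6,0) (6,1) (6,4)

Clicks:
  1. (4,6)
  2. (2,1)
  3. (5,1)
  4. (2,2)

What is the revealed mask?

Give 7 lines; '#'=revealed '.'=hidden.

Answer: .......
...####
.######
#######
#######
#######
.....##

Derivation:
Click 1 (4,6) count=0: revealed 33 new [(1,3) (1,4) (1,5) (1,6) (2,1) (2,2) (2,3) (2,4) (2,5) (2,6) (3,0) (3,1) (3,2) (3,3) (3,4) (3,5) (3,6) (4,0) (4,1) (4,2) (4,3) (4,4) (4,5) (4,6) (5,0) (5,1) (5,2) (5,3) (5,4) (5,5) (5,6) (6,5) (6,6)] -> total=33
Click 2 (2,1) count=3: revealed 0 new [(none)] -> total=33
Click 3 (5,1) count=2: revealed 0 new [(none)] -> total=33
Click 4 (2,2) count=2: revealed 0 new [(none)] -> total=33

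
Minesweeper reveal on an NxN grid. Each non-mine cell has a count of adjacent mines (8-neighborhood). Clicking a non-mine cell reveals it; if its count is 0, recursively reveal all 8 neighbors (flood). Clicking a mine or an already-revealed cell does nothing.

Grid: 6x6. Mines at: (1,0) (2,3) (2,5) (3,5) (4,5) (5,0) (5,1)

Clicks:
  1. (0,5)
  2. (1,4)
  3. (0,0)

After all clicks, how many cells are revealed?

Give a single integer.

Click 1 (0,5) count=0: revealed 10 new [(0,1) (0,2) (0,3) (0,4) (0,5) (1,1) (1,2) (1,3) (1,4) (1,5)] -> total=10
Click 2 (1,4) count=2: revealed 0 new [(none)] -> total=10
Click 3 (0,0) count=1: revealed 1 new [(0,0)] -> total=11

Answer: 11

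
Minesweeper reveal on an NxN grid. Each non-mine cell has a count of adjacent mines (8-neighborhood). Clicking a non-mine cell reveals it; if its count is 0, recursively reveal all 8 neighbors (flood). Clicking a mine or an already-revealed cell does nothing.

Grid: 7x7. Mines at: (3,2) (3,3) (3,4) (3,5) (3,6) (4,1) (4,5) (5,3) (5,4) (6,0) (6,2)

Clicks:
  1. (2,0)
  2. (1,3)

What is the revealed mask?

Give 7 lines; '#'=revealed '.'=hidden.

Answer: #######
#######
#######
##.....
.......
.......
.......

Derivation:
Click 1 (2,0) count=0: revealed 23 new [(0,0) (0,1) (0,2) (0,3) (0,4) (0,5) (0,6) (1,0) (1,1) (1,2) (1,3) (1,4) (1,5) (1,6) (2,0) (2,1) (2,2) (2,3) (2,4) (2,5) (2,6) (3,0) (3,1)] -> total=23
Click 2 (1,3) count=0: revealed 0 new [(none)] -> total=23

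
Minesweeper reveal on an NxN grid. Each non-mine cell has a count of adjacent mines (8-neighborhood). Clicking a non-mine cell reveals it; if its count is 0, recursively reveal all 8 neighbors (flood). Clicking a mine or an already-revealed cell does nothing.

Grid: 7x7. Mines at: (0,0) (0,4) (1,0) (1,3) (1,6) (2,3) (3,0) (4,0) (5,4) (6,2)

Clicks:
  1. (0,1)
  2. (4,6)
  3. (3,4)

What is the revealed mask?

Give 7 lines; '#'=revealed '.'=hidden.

Click 1 (0,1) count=2: revealed 1 new [(0,1)] -> total=1
Click 2 (4,6) count=0: revealed 13 new [(2,4) (2,5) (2,6) (3,4) (3,5) (3,6) (4,4) (4,5) (4,6) (5,5) (5,6) (6,5) (6,6)] -> total=14
Click 3 (3,4) count=1: revealed 0 new [(none)] -> total=14

Answer: .#.....
.......
....###
....###
....###
.....##
.....##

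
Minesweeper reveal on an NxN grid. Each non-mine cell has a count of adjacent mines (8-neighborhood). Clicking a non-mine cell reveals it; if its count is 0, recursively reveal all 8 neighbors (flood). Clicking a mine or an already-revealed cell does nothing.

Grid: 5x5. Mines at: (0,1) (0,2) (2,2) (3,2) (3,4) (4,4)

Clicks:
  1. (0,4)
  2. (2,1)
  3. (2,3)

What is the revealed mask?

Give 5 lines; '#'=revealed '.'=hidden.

Click 1 (0,4) count=0: revealed 6 new [(0,3) (0,4) (1,3) (1,4) (2,3) (2,4)] -> total=6
Click 2 (2,1) count=2: revealed 1 new [(2,1)] -> total=7
Click 3 (2,3) count=3: revealed 0 new [(none)] -> total=7

Answer: ...##
...##
.#.##
.....
.....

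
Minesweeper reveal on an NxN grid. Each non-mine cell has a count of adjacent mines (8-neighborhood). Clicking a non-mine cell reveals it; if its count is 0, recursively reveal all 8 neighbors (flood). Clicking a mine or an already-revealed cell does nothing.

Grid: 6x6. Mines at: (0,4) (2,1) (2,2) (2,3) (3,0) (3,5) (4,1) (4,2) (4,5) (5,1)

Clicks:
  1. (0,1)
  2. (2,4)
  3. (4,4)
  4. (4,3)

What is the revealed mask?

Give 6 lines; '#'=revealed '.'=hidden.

Click 1 (0,1) count=0: revealed 8 new [(0,0) (0,1) (0,2) (0,3) (1,0) (1,1) (1,2) (1,3)] -> total=8
Click 2 (2,4) count=2: revealed 1 new [(2,4)] -> total=9
Click 3 (4,4) count=2: revealed 1 new [(4,4)] -> total=10
Click 4 (4,3) count=1: revealed 1 new [(4,3)] -> total=11

Answer: ####..
####..
....#.
......
...##.
......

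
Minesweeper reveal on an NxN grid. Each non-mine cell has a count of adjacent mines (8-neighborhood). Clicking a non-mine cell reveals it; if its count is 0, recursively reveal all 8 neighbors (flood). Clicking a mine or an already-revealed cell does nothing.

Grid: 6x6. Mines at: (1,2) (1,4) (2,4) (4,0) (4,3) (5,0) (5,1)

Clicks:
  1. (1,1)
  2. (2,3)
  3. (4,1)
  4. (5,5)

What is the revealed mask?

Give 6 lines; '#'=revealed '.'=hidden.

Click 1 (1,1) count=1: revealed 1 new [(1,1)] -> total=1
Click 2 (2,3) count=3: revealed 1 new [(2,3)] -> total=2
Click 3 (4,1) count=3: revealed 1 new [(4,1)] -> total=3
Click 4 (5,5) count=0: revealed 6 new [(3,4) (3,5) (4,4) (4,5) (5,4) (5,5)] -> total=9

Answer: ......
.#....
...#..
....##
.#..##
....##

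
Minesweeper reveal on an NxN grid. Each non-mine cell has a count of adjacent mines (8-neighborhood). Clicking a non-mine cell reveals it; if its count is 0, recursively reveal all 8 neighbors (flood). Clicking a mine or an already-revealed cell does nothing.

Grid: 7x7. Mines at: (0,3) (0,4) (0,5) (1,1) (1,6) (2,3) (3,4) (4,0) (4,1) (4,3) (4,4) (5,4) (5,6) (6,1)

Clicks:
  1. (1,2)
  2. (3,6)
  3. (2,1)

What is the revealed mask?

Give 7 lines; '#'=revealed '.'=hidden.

Answer: .......
..#....
.#...##
.....##
.....##
.......
.......

Derivation:
Click 1 (1,2) count=3: revealed 1 new [(1,2)] -> total=1
Click 2 (3,6) count=0: revealed 6 new [(2,5) (2,6) (3,5) (3,6) (4,5) (4,6)] -> total=7
Click 3 (2,1) count=1: revealed 1 new [(2,1)] -> total=8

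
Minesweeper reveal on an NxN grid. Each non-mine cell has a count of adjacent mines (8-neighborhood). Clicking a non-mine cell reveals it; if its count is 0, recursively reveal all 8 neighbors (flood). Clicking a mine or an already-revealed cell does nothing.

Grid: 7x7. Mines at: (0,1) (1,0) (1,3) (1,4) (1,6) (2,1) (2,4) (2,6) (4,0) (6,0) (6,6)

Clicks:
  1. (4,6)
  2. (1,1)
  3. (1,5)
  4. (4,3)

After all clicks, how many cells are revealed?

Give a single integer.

Answer: 25

Derivation:
Click 1 (4,6) count=0: revealed 23 new [(3,1) (3,2) (3,3) (3,4) (3,5) (3,6) (4,1) (4,2) (4,3) (4,4) (4,5) (4,6) (5,1) (5,2) (5,3) (5,4) (5,5) (5,6) (6,1) (6,2) (6,3) (6,4) (6,5)] -> total=23
Click 2 (1,1) count=3: revealed 1 new [(1,1)] -> total=24
Click 3 (1,5) count=4: revealed 1 new [(1,5)] -> total=25
Click 4 (4,3) count=0: revealed 0 new [(none)] -> total=25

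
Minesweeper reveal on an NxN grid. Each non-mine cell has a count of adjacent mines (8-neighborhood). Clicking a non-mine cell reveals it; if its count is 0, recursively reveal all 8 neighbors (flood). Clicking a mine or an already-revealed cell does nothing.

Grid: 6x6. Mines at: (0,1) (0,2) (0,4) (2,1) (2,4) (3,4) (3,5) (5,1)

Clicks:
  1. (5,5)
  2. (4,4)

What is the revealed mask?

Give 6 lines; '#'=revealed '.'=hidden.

Click 1 (5,5) count=0: revealed 8 new [(4,2) (4,3) (4,4) (4,5) (5,2) (5,3) (5,4) (5,5)] -> total=8
Click 2 (4,4) count=2: revealed 0 new [(none)] -> total=8

Answer: ......
......
......
......
..####
..####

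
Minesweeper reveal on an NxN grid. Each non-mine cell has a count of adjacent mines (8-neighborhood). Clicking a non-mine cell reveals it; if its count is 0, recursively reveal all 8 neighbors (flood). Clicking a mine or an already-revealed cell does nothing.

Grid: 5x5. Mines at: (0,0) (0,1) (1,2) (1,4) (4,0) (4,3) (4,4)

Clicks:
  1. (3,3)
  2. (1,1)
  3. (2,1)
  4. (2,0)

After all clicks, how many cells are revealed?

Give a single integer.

Click 1 (3,3) count=2: revealed 1 new [(3,3)] -> total=1
Click 2 (1,1) count=3: revealed 1 new [(1,1)] -> total=2
Click 3 (2,1) count=1: revealed 1 new [(2,1)] -> total=3
Click 4 (2,0) count=0: revealed 4 new [(1,0) (2,0) (3,0) (3,1)] -> total=7

Answer: 7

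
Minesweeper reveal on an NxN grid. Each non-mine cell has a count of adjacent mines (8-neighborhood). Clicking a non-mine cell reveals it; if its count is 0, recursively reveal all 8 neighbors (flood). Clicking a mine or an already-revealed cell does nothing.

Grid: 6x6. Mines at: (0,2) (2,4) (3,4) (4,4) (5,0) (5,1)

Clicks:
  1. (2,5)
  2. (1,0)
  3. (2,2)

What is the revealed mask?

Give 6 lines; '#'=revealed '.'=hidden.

Answer: ##....
####..
####.#
####..
####..
......

Derivation:
Click 1 (2,5) count=2: revealed 1 new [(2,5)] -> total=1
Click 2 (1,0) count=0: revealed 18 new [(0,0) (0,1) (1,0) (1,1) (1,2) (1,3) (2,0) (2,1) (2,2) (2,3) (3,0) (3,1) (3,2) (3,3) (4,0) (4,1) (4,2) (4,3)] -> total=19
Click 3 (2,2) count=0: revealed 0 new [(none)] -> total=19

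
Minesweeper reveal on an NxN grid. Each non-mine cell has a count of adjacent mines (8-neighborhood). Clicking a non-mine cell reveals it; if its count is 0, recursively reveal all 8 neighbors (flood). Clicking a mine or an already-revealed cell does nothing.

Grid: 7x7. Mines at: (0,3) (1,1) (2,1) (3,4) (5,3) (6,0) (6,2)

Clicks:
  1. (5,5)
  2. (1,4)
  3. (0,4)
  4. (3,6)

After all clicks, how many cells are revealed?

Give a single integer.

Click 1 (5,5) count=0: revealed 20 new [(0,4) (0,5) (0,6) (1,4) (1,5) (1,6) (2,4) (2,5) (2,6) (3,5) (3,6) (4,4) (4,5) (4,6) (5,4) (5,5) (5,6) (6,4) (6,5) (6,6)] -> total=20
Click 2 (1,4) count=1: revealed 0 new [(none)] -> total=20
Click 3 (0,4) count=1: revealed 0 new [(none)] -> total=20
Click 4 (3,6) count=0: revealed 0 new [(none)] -> total=20

Answer: 20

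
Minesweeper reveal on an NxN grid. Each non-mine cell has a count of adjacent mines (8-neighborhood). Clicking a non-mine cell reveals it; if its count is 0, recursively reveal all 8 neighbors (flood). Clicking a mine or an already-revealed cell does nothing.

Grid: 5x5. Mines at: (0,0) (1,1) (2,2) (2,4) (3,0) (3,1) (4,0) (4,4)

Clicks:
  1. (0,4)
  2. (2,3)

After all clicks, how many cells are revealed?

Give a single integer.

Answer: 7

Derivation:
Click 1 (0,4) count=0: revealed 6 new [(0,2) (0,3) (0,4) (1,2) (1,3) (1,4)] -> total=6
Click 2 (2,3) count=2: revealed 1 new [(2,3)] -> total=7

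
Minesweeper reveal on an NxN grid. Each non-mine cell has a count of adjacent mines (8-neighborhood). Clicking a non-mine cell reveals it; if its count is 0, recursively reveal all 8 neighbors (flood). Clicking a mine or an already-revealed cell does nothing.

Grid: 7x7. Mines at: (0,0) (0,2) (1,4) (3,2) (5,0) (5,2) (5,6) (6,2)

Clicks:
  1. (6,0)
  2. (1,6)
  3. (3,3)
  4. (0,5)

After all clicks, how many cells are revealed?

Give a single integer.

Click 1 (6,0) count=1: revealed 1 new [(6,0)] -> total=1
Click 2 (1,6) count=0: revealed 22 new [(0,5) (0,6) (1,5) (1,6) (2,3) (2,4) (2,5) (2,6) (3,3) (3,4) (3,5) (3,6) (4,3) (4,4) (4,5) (4,6) (5,3) (5,4) (5,5) (6,3) (6,4) (6,5)] -> total=23
Click 3 (3,3) count=1: revealed 0 new [(none)] -> total=23
Click 4 (0,5) count=1: revealed 0 new [(none)] -> total=23

Answer: 23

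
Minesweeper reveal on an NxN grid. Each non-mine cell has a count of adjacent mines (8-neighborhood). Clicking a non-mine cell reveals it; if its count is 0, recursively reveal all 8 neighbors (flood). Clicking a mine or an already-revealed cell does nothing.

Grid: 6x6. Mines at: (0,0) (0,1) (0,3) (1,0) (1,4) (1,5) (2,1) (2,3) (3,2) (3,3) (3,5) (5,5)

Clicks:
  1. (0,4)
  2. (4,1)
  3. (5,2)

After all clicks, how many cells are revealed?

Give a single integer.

Answer: 13

Derivation:
Click 1 (0,4) count=3: revealed 1 new [(0,4)] -> total=1
Click 2 (4,1) count=1: revealed 1 new [(4,1)] -> total=2
Click 3 (5,2) count=0: revealed 11 new [(3,0) (3,1) (4,0) (4,2) (4,3) (4,4) (5,0) (5,1) (5,2) (5,3) (5,4)] -> total=13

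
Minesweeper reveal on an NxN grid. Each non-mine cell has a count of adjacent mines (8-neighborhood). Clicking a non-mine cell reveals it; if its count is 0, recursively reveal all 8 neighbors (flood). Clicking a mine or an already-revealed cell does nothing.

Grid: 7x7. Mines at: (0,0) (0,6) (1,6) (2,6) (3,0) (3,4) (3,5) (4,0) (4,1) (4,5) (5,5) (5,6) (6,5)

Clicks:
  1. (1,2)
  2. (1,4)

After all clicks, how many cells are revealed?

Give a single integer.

Answer: 18

Derivation:
Click 1 (1,2) count=0: revealed 18 new [(0,1) (0,2) (0,3) (0,4) (0,5) (1,1) (1,2) (1,3) (1,4) (1,5) (2,1) (2,2) (2,3) (2,4) (2,5) (3,1) (3,2) (3,3)] -> total=18
Click 2 (1,4) count=0: revealed 0 new [(none)] -> total=18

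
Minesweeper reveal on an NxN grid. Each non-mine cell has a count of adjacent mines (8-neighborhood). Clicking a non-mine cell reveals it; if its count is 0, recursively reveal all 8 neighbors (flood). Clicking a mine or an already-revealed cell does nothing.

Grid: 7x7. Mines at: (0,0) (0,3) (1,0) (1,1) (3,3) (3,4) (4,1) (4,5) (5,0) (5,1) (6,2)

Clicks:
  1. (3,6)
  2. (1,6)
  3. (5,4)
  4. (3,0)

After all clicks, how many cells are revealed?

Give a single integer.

Click 1 (3,6) count=1: revealed 1 new [(3,6)] -> total=1
Click 2 (1,6) count=0: revealed 10 new [(0,4) (0,5) (0,6) (1,4) (1,5) (1,6) (2,4) (2,5) (2,6) (3,5)] -> total=11
Click 3 (5,4) count=1: revealed 1 new [(5,4)] -> total=12
Click 4 (3,0) count=1: revealed 1 new [(3,0)] -> total=13

Answer: 13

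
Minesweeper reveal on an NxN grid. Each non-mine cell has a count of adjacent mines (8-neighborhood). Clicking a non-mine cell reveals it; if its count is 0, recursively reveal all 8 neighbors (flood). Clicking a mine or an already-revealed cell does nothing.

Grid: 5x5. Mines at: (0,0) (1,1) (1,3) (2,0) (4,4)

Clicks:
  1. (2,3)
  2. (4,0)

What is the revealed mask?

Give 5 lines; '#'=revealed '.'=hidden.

Answer: .....
.....
.###.
####.
####.

Derivation:
Click 1 (2,3) count=1: revealed 1 new [(2,3)] -> total=1
Click 2 (4,0) count=0: revealed 10 new [(2,1) (2,2) (3,0) (3,1) (3,2) (3,3) (4,0) (4,1) (4,2) (4,3)] -> total=11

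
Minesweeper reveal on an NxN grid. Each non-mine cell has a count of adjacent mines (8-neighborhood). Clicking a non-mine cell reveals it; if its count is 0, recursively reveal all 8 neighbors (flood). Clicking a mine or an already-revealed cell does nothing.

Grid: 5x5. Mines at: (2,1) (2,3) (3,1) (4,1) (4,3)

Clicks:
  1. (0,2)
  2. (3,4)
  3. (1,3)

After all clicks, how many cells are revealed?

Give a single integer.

Answer: 11

Derivation:
Click 1 (0,2) count=0: revealed 10 new [(0,0) (0,1) (0,2) (0,3) (0,4) (1,0) (1,1) (1,2) (1,3) (1,4)] -> total=10
Click 2 (3,4) count=2: revealed 1 new [(3,4)] -> total=11
Click 3 (1,3) count=1: revealed 0 new [(none)] -> total=11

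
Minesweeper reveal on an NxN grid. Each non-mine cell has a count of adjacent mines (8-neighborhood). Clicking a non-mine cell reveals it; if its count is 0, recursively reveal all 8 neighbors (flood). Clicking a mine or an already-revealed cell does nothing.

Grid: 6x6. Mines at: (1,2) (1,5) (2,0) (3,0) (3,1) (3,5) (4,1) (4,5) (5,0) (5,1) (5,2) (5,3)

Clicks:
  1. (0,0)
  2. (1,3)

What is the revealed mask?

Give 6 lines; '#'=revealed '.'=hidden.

Click 1 (0,0) count=0: revealed 4 new [(0,0) (0,1) (1,0) (1,1)] -> total=4
Click 2 (1,3) count=1: revealed 1 new [(1,3)] -> total=5

Answer: ##....
##.#..
......
......
......
......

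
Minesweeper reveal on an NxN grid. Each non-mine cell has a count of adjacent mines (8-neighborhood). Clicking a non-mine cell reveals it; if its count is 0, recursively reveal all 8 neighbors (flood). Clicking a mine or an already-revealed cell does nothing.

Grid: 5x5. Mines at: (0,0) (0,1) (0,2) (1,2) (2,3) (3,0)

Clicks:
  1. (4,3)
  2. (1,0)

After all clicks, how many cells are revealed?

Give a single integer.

Click 1 (4,3) count=0: revealed 8 new [(3,1) (3,2) (3,3) (3,4) (4,1) (4,2) (4,3) (4,4)] -> total=8
Click 2 (1,0) count=2: revealed 1 new [(1,0)] -> total=9

Answer: 9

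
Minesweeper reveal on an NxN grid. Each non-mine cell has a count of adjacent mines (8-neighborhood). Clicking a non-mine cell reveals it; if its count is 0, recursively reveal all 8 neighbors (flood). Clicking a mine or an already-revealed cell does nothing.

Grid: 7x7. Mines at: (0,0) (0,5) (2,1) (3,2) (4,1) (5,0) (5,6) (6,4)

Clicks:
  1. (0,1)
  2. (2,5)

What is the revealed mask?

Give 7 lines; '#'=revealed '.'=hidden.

Answer: .####..
.######
..#####
...####
...####
...###.
.......

Derivation:
Click 1 (0,1) count=1: revealed 1 new [(0,1)] -> total=1
Click 2 (2,5) count=0: revealed 25 new [(0,2) (0,3) (0,4) (1,1) (1,2) (1,3) (1,4) (1,5) (1,6) (2,2) (2,3) (2,4) (2,5) (2,6) (3,3) (3,4) (3,5) (3,6) (4,3) (4,4) (4,5) (4,6) (5,3) (5,4) (5,5)] -> total=26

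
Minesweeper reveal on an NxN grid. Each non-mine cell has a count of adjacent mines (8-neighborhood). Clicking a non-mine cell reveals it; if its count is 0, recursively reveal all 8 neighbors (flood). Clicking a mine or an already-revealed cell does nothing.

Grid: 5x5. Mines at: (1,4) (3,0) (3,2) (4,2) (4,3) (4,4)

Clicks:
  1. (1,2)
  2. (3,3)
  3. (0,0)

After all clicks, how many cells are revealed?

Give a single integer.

Click 1 (1,2) count=0: revealed 12 new [(0,0) (0,1) (0,2) (0,3) (1,0) (1,1) (1,2) (1,3) (2,0) (2,1) (2,2) (2,3)] -> total=12
Click 2 (3,3) count=4: revealed 1 new [(3,3)] -> total=13
Click 3 (0,0) count=0: revealed 0 new [(none)] -> total=13

Answer: 13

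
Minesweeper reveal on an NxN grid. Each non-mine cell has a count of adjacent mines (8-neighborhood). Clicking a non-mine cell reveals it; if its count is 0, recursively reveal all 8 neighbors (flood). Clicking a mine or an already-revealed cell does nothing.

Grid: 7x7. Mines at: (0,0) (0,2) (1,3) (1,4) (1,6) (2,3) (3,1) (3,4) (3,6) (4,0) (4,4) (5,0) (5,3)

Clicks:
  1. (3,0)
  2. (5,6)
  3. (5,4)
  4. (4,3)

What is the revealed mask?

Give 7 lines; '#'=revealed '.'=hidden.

Click 1 (3,0) count=2: revealed 1 new [(3,0)] -> total=1
Click 2 (5,6) count=0: revealed 8 new [(4,5) (4,6) (5,4) (5,5) (5,6) (6,4) (6,5) (6,6)] -> total=9
Click 3 (5,4) count=2: revealed 0 new [(none)] -> total=9
Click 4 (4,3) count=3: revealed 1 new [(4,3)] -> total=10

Answer: .......
.......
.......
#......
...#.##
....###
....###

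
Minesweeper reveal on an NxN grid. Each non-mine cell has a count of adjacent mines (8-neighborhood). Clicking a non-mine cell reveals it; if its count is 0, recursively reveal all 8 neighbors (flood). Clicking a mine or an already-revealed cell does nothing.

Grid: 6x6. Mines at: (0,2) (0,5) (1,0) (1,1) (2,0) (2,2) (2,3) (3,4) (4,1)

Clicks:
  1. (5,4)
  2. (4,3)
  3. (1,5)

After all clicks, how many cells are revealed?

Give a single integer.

Click 1 (5,4) count=0: revealed 8 new [(4,2) (4,3) (4,4) (4,5) (5,2) (5,3) (5,4) (5,5)] -> total=8
Click 2 (4,3) count=1: revealed 0 new [(none)] -> total=8
Click 3 (1,5) count=1: revealed 1 new [(1,5)] -> total=9

Answer: 9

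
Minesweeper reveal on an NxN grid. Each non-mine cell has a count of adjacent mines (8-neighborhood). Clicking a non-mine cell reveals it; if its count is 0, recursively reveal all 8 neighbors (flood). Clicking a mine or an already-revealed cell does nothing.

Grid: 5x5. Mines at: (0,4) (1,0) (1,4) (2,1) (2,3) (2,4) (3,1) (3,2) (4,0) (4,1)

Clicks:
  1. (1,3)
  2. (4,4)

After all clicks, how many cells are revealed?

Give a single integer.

Answer: 5

Derivation:
Click 1 (1,3) count=4: revealed 1 new [(1,3)] -> total=1
Click 2 (4,4) count=0: revealed 4 new [(3,3) (3,4) (4,3) (4,4)] -> total=5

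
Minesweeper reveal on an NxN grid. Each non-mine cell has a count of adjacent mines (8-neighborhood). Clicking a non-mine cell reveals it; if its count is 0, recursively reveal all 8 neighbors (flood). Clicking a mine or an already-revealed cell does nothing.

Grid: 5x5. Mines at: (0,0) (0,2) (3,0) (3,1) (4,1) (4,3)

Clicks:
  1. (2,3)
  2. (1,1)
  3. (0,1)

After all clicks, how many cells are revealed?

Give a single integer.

Click 1 (2,3) count=0: revealed 11 new [(0,3) (0,4) (1,2) (1,3) (1,4) (2,2) (2,3) (2,4) (3,2) (3,3) (3,4)] -> total=11
Click 2 (1,1) count=2: revealed 1 new [(1,1)] -> total=12
Click 3 (0,1) count=2: revealed 1 new [(0,1)] -> total=13

Answer: 13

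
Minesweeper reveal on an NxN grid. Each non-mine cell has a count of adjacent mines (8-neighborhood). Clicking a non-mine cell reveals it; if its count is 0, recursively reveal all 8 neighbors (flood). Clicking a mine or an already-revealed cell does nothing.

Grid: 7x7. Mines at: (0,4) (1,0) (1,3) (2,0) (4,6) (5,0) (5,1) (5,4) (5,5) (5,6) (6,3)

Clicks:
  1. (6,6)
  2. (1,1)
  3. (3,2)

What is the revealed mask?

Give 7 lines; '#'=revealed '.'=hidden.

Click 1 (6,6) count=2: revealed 1 new [(6,6)] -> total=1
Click 2 (1,1) count=2: revealed 1 new [(1,1)] -> total=2
Click 3 (3,2) count=0: revealed 22 new [(0,5) (0,6) (1,4) (1,5) (1,6) (2,1) (2,2) (2,3) (2,4) (2,5) (2,6) (3,1) (3,2) (3,3) (3,4) (3,5) (3,6) (4,1) (4,2) (4,3) (4,4) (4,5)] -> total=24

Answer: .....##
.#..###
.######
.######
.#####.
.......
......#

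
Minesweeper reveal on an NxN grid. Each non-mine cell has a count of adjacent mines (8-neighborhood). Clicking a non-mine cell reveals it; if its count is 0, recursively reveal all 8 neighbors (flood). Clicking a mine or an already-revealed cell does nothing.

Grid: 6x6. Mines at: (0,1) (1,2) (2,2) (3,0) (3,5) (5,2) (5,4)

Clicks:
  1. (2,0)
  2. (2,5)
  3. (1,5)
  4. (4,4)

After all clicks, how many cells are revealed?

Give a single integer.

Answer: 11

Derivation:
Click 1 (2,0) count=1: revealed 1 new [(2,0)] -> total=1
Click 2 (2,5) count=1: revealed 1 new [(2,5)] -> total=2
Click 3 (1,5) count=0: revealed 8 new [(0,3) (0,4) (0,5) (1,3) (1,4) (1,5) (2,3) (2,4)] -> total=10
Click 4 (4,4) count=2: revealed 1 new [(4,4)] -> total=11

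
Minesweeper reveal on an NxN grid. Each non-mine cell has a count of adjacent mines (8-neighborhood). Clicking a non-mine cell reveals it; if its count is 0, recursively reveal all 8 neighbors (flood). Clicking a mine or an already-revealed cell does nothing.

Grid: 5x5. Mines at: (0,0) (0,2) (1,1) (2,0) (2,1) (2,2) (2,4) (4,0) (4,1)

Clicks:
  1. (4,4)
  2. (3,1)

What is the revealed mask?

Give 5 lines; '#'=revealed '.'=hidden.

Answer: .....
.....
.....
.####
..###

Derivation:
Click 1 (4,4) count=0: revealed 6 new [(3,2) (3,3) (3,4) (4,2) (4,3) (4,4)] -> total=6
Click 2 (3,1) count=5: revealed 1 new [(3,1)] -> total=7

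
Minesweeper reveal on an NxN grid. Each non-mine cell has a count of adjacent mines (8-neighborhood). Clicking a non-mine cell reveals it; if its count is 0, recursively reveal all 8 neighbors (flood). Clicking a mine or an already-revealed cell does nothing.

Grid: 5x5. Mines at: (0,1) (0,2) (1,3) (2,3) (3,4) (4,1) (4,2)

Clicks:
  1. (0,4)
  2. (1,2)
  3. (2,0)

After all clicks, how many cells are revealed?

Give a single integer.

Answer: 10

Derivation:
Click 1 (0,4) count=1: revealed 1 new [(0,4)] -> total=1
Click 2 (1,2) count=4: revealed 1 new [(1,2)] -> total=2
Click 3 (2,0) count=0: revealed 8 new [(1,0) (1,1) (2,0) (2,1) (2,2) (3,0) (3,1) (3,2)] -> total=10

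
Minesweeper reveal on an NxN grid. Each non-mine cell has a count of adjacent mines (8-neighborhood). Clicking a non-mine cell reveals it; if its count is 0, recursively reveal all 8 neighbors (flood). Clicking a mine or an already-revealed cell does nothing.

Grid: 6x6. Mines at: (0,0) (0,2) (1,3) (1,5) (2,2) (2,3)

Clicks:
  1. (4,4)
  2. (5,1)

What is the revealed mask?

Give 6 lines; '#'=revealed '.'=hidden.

Answer: ......
##....
##..##
######
######
######

Derivation:
Click 1 (4,4) count=0: revealed 24 new [(1,0) (1,1) (2,0) (2,1) (2,4) (2,5) (3,0) (3,1) (3,2) (3,3) (3,4) (3,5) (4,0) (4,1) (4,2) (4,3) (4,4) (4,5) (5,0) (5,1) (5,2) (5,3) (5,4) (5,5)] -> total=24
Click 2 (5,1) count=0: revealed 0 new [(none)] -> total=24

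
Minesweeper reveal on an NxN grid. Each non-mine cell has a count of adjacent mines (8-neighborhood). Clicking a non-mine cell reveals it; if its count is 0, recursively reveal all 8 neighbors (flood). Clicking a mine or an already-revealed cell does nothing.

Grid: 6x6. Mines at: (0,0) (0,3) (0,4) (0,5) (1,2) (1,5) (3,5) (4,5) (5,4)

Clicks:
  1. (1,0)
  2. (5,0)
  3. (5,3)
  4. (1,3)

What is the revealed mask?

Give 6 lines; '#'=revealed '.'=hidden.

Answer: ......
##.#..
#####.
#####.
#####.
####..

Derivation:
Click 1 (1,0) count=1: revealed 1 new [(1,0)] -> total=1
Click 2 (5,0) count=0: revealed 20 new [(1,1) (2,0) (2,1) (2,2) (2,3) (2,4) (3,0) (3,1) (3,2) (3,3) (3,4) (4,0) (4,1) (4,2) (4,3) (4,4) (5,0) (5,1) (5,2) (5,3)] -> total=21
Click 3 (5,3) count=1: revealed 0 new [(none)] -> total=21
Click 4 (1,3) count=3: revealed 1 new [(1,3)] -> total=22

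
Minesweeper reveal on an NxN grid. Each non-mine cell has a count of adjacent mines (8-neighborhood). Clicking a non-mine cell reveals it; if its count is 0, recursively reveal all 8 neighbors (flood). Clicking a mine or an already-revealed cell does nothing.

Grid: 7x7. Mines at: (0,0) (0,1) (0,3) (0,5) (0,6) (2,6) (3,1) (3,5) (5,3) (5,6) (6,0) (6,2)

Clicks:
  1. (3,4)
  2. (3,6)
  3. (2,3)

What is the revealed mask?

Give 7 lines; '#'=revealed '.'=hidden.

Answer: .......
..###..
..###..
..###.#
..###..
.......
.......

Derivation:
Click 1 (3,4) count=1: revealed 1 new [(3,4)] -> total=1
Click 2 (3,6) count=2: revealed 1 new [(3,6)] -> total=2
Click 3 (2,3) count=0: revealed 11 new [(1,2) (1,3) (1,4) (2,2) (2,3) (2,4) (3,2) (3,3) (4,2) (4,3) (4,4)] -> total=13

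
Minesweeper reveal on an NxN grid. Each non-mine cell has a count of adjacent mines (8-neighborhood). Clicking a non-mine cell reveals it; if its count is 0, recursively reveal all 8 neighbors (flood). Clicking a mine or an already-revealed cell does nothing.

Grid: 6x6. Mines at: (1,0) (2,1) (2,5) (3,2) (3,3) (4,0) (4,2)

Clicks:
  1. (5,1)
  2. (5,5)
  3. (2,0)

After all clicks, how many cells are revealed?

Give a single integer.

Answer: 10

Derivation:
Click 1 (5,1) count=2: revealed 1 new [(5,1)] -> total=1
Click 2 (5,5) count=0: revealed 8 new [(3,4) (3,5) (4,3) (4,4) (4,5) (5,3) (5,4) (5,5)] -> total=9
Click 3 (2,0) count=2: revealed 1 new [(2,0)] -> total=10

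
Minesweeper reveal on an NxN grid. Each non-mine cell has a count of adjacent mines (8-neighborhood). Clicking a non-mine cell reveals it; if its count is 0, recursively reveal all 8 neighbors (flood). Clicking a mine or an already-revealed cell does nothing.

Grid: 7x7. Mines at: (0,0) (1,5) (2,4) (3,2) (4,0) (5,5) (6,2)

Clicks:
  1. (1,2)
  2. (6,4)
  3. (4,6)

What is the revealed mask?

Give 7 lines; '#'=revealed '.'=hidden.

Click 1 (1,2) count=0: revealed 11 new [(0,1) (0,2) (0,3) (0,4) (1,1) (1,2) (1,3) (1,4) (2,1) (2,2) (2,3)] -> total=11
Click 2 (6,4) count=1: revealed 1 new [(6,4)] -> total=12
Click 3 (4,6) count=1: revealed 1 new [(4,6)] -> total=13

Answer: .####..
.####..
.###...
.......
......#
.......
....#..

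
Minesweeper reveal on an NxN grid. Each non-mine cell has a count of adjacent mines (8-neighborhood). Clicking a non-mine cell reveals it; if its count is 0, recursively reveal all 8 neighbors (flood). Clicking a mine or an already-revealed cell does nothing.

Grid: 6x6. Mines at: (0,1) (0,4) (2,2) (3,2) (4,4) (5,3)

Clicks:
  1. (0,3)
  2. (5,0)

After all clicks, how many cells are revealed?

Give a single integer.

Click 1 (0,3) count=1: revealed 1 new [(0,3)] -> total=1
Click 2 (5,0) count=0: revealed 12 new [(1,0) (1,1) (2,0) (2,1) (3,0) (3,1) (4,0) (4,1) (4,2) (5,0) (5,1) (5,2)] -> total=13

Answer: 13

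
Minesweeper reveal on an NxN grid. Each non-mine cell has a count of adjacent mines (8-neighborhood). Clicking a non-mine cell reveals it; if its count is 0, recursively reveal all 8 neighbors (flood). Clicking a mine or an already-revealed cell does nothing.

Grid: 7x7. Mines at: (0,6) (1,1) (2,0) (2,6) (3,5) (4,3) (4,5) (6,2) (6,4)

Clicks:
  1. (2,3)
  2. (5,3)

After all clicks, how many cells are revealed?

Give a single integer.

Answer: 16

Derivation:
Click 1 (2,3) count=0: revealed 15 new [(0,2) (0,3) (0,4) (0,5) (1,2) (1,3) (1,4) (1,5) (2,2) (2,3) (2,4) (2,5) (3,2) (3,3) (3,4)] -> total=15
Click 2 (5,3) count=3: revealed 1 new [(5,3)] -> total=16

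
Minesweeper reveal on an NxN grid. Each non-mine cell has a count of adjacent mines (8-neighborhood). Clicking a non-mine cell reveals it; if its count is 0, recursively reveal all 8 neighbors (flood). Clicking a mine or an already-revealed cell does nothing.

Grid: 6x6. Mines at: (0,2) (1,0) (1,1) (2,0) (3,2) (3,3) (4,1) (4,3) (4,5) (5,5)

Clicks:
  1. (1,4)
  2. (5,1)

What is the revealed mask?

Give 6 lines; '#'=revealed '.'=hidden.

Click 1 (1,4) count=0: revealed 11 new [(0,3) (0,4) (0,5) (1,3) (1,4) (1,5) (2,3) (2,4) (2,5) (3,4) (3,5)] -> total=11
Click 2 (5,1) count=1: revealed 1 new [(5,1)] -> total=12

Answer: ...###
...###
...###
....##
......
.#....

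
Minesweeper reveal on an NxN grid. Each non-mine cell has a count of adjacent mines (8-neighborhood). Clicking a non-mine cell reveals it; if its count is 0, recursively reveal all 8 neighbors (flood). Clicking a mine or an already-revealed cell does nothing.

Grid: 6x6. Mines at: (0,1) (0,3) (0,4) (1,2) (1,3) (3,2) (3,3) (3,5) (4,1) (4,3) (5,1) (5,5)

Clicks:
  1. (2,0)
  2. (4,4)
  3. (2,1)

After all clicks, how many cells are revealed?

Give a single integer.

Click 1 (2,0) count=0: revealed 6 new [(1,0) (1,1) (2,0) (2,1) (3,0) (3,1)] -> total=6
Click 2 (4,4) count=4: revealed 1 new [(4,4)] -> total=7
Click 3 (2,1) count=2: revealed 0 new [(none)] -> total=7

Answer: 7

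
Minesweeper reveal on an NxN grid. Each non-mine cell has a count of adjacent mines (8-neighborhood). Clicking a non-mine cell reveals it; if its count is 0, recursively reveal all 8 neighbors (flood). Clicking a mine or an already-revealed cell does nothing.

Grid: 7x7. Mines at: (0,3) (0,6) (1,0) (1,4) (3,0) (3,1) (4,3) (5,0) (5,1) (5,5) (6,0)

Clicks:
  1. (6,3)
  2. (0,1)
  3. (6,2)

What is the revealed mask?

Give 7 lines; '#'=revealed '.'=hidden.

Click 1 (6,3) count=0: revealed 6 new [(5,2) (5,3) (5,4) (6,2) (6,3) (6,4)] -> total=6
Click 2 (0,1) count=1: revealed 1 new [(0,1)] -> total=7
Click 3 (6,2) count=1: revealed 0 new [(none)] -> total=7

Answer: .#.....
.......
.......
.......
.......
..###..
..###..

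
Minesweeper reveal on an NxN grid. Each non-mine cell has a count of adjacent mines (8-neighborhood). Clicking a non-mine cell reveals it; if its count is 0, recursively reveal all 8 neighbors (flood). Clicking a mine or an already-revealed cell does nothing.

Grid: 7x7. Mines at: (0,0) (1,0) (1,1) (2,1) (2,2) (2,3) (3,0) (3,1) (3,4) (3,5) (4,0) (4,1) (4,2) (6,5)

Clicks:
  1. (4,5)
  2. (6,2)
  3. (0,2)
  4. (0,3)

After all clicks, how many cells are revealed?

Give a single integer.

Answer: 24

Derivation:
Click 1 (4,5) count=2: revealed 1 new [(4,5)] -> total=1
Click 2 (6,2) count=0: revealed 10 new [(5,0) (5,1) (5,2) (5,3) (5,4) (6,0) (6,1) (6,2) (6,3) (6,4)] -> total=11
Click 3 (0,2) count=1: revealed 1 new [(0,2)] -> total=12
Click 4 (0,3) count=0: revealed 12 new [(0,3) (0,4) (0,5) (0,6) (1,2) (1,3) (1,4) (1,5) (1,6) (2,4) (2,5) (2,6)] -> total=24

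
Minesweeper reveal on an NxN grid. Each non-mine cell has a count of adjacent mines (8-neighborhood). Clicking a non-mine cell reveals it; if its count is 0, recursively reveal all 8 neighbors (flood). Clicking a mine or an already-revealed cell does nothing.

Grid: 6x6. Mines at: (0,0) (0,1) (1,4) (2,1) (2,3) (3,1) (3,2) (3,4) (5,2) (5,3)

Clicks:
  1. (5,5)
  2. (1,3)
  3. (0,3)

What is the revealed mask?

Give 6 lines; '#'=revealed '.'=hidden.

Click 1 (5,5) count=0: revealed 4 new [(4,4) (4,5) (5,4) (5,5)] -> total=4
Click 2 (1,3) count=2: revealed 1 new [(1,3)] -> total=5
Click 3 (0,3) count=1: revealed 1 new [(0,3)] -> total=6

Answer: ...#..
...#..
......
......
....##
....##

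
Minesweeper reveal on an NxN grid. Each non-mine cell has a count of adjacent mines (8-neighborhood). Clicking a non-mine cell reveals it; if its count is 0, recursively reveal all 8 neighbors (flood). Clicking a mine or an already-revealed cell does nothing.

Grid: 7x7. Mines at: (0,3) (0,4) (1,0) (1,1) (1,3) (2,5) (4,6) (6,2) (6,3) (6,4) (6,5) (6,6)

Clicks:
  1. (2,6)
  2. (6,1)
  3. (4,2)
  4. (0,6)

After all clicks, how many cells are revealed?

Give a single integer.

Click 1 (2,6) count=1: revealed 1 new [(2,6)] -> total=1
Click 2 (6,1) count=1: revealed 1 new [(6,1)] -> total=2
Click 3 (4,2) count=0: revealed 24 new [(2,0) (2,1) (2,2) (2,3) (2,4) (3,0) (3,1) (3,2) (3,3) (3,4) (3,5) (4,0) (4,1) (4,2) (4,3) (4,4) (4,5) (5,0) (5,1) (5,2) (5,3) (5,4) (5,5) (6,0)] -> total=26
Click 4 (0,6) count=0: revealed 4 new [(0,5) (0,6) (1,5) (1,6)] -> total=30

Answer: 30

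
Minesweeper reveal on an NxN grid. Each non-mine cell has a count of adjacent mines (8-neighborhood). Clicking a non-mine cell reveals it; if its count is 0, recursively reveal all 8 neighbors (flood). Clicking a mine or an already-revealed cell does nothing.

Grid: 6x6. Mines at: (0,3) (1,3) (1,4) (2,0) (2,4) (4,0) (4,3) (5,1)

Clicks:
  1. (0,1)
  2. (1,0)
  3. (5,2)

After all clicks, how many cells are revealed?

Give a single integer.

Click 1 (0,1) count=0: revealed 6 new [(0,0) (0,1) (0,2) (1,0) (1,1) (1,2)] -> total=6
Click 2 (1,0) count=1: revealed 0 new [(none)] -> total=6
Click 3 (5,2) count=2: revealed 1 new [(5,2)] -> total=7

Answer: 7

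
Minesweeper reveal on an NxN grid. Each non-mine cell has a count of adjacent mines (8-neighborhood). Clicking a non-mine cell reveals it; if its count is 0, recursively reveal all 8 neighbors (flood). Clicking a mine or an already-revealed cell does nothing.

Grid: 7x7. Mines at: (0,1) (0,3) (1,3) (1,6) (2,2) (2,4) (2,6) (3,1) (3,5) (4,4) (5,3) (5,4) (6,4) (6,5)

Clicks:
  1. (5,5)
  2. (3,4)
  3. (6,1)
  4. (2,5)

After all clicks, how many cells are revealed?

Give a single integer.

Click 1 (5,5) count=4: revealed 1 new [(5,5)] -> total=1
Click 2 (3,4) count=3: revealed 1 new [(3,4)] -> total=2
Click 3 (6,1) count=0: revealed 9 new [(4,0) (4,1) (4,2) (5,0) (5,1) (5,2) (6,0) (6,1) (6,2)] -> total=11
Click 4 (2,5) count=4: revealed 1 new [(2,5)] -> total=12

Answer: 12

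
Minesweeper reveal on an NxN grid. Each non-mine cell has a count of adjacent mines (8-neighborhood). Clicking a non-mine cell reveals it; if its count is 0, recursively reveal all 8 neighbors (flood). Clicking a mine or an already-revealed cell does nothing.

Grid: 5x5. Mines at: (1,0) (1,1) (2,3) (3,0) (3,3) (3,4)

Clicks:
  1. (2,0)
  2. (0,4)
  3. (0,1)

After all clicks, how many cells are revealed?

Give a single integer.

Click 1 (2,0) count=3: revealed 1 new [(2,0)] -> total=1
Click 2 (0,4) count=0: revealed 6 new [(0,2) (0,3) (0,4) (1,2) (1,3) (1,4)] -> total=7
Click 3 (0,1) count=2: revealed 1 new [(0,1)] -> total=8

Answer: 8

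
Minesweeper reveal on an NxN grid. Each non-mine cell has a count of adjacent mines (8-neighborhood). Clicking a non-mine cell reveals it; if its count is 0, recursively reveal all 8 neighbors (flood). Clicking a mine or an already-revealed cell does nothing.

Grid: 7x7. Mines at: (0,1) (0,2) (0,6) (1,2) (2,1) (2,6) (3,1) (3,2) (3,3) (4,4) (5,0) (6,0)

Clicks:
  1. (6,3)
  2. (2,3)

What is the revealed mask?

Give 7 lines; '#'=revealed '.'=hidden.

Answer: .......
.......
...#...
.....##
.###.##
.######
.######

Derivation:
Click 1 (6,3) count=0: revealed 19 new [(3,5) (3,6) (4,1) (4,2) (4,3) (4,5) (4,6) (5,1) (5,2) (5,3) (5,4) (5,5) (5,6) (6,1) (6,2) (6,3) (6,4) (6,5) (6,6)] -> total=19
Click 2 (2,3) count=3: revealed 1 new [(2,3)] -> total=20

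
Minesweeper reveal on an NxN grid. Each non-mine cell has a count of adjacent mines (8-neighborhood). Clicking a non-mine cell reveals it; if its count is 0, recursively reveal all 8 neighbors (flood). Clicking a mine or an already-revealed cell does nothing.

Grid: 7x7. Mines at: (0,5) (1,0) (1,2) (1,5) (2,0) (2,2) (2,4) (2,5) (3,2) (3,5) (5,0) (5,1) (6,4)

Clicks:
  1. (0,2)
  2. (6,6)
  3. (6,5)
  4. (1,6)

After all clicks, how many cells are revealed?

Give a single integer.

Click 1 (0,2) count=1: revealed 1 new [(0,2)] -> total=1
Click 2 (6,6) count=0: revealed 6 new [(4,5) (4,6) (5,5) (5,6) (6,5) (6,6)] -> total=7
Click 3 (6,5) count=1: revealed 0 new [(none)] -> total=7
Click 4 (1,6) count=3: revealed 1 new [(1,6)] -> total=8

Answer: 8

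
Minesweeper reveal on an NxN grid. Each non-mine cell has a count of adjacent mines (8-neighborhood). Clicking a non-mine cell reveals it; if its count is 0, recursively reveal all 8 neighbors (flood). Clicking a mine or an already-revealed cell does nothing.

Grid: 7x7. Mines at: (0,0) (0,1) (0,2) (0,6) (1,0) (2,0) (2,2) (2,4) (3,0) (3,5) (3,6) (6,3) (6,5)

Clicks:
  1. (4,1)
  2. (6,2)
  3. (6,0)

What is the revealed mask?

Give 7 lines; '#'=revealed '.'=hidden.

Click 1 (4,1) count=1: revealed 1 new [(4,1)] -> total=1
Click 2 (6,2) count=1: revealed 1 new [(6,2)] -> total=2
Click 3 (6,0) count=0: revealed 15 new [(3,1) (3,2) (3,3) (3,4) (4,0) (4,2) (4,3) (4,4) (5,0) (5,1) (5,2) (5,3) (5,4) (6,0) (6,1)] -> total=17

Answer: .......
.......
.......
.####..
#####..
#####..
###....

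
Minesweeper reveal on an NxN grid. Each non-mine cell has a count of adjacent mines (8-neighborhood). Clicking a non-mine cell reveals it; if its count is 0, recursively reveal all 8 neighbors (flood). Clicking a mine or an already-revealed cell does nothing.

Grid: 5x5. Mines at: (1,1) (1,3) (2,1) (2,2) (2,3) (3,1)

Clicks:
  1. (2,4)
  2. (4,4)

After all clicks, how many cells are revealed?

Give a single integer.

Answer: 7

Derivation:
Click 1 (2,4) count=2: revealed 1 new [(2,4)] -> total=1
Click 2 (4,4) count=0: revealed 6 new [(3,2) (3,3) (3,4) (4,2) (4,3) (4,4)] -> total=7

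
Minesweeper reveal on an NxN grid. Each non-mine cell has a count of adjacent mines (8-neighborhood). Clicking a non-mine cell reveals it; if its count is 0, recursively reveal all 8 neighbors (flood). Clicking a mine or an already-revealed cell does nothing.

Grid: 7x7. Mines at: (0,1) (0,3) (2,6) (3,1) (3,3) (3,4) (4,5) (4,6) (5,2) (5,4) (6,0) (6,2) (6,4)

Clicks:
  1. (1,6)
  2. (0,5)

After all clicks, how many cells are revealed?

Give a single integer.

Answer: 6

Derivation:
Click 1 (1,6) count=1: revealed 1 new [(1,6)] -> total=1
Click 2 (0,5) count=0: revealed 5 new [(0,4) (0,5) (0,6) (1,4) (1,5)] -> total=6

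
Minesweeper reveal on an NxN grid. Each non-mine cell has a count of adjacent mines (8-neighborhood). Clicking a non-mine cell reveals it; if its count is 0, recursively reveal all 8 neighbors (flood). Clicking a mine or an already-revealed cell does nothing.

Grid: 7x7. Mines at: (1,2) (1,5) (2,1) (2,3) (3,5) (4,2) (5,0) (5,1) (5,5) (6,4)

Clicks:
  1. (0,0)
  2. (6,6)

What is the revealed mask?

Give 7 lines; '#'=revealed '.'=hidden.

Answer: ##.....
##.....
.......
.......
.......
.......
......#

Derivation:
Click 1 (0,0) count=0: revealed 4 new [(0,0) (0,1) (1,0) (1,1)] -> total=4
Click 2 (6,6) count=1: revealed 1 new [(6,6)] -> total=5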